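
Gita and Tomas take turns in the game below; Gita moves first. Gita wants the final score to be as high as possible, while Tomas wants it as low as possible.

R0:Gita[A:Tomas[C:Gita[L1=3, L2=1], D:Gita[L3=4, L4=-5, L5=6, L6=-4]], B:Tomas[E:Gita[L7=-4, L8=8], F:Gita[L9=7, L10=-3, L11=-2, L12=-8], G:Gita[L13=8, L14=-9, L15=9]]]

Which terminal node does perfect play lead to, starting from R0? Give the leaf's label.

L9

C (Gita): max(3, 1) = 3
D (Gita): max(4, -5, 6, -4) = 6
A (Tomas): min(3, 6) = 3
E (Gita): max(-4, 8) = 8
F (Gita): max(7, -3, -2, -8) = 7
G (Gita): max(8, -9, 9) = 9
B (Tomas): min(8, 7, 9) = 7
R0 (Gita): max(3, 7) = 7
At R0, Gita picks B (highest: 7).
At B, Tomas picks F (lowest: 7).
At F, Gita picks L9 (highest: 7).
Terminal value 7.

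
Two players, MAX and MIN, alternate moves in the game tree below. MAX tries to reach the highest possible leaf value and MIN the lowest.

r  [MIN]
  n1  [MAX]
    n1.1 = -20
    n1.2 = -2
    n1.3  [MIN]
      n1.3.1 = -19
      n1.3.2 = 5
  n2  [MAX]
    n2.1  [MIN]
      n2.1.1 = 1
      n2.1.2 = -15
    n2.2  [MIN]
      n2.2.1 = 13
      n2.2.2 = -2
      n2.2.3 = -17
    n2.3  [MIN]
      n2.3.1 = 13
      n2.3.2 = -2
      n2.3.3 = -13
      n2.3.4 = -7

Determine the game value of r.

-13

n1.3 (MIN): min(-19, 5) = -19
n1 (MAX): max(-20, -2, -19) = -2
n2.1 (MIN): min(1, -15) = -15
n2.2 (MIN): min(13, -2, -17) = -17
n2.3 (MIN): min(13, -2, -13, -7) = -13
n2 (MAX): max(-15, -17, -13) = -13
r (MIN): min(-2, -13) = -13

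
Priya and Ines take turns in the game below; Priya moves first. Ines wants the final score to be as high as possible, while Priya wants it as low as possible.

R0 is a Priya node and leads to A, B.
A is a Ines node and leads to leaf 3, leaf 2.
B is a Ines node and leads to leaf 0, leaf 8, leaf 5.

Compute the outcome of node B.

B (Ines): max(0, 8, 5) = 8

8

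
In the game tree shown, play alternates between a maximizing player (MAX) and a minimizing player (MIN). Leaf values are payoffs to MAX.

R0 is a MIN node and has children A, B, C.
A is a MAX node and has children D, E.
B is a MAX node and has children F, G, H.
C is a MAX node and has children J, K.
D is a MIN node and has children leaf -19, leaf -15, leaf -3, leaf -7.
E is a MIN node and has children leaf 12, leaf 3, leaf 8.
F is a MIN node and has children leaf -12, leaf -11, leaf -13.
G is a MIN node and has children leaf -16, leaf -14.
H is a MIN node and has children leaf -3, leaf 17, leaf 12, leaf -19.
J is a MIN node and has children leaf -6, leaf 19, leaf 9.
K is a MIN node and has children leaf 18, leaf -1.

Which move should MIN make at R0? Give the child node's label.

B

D (MIN): min(-19, -15, -3, -7) = -19
E (MIN): min(12, 3, 8) = 3
A (MAX): max(-19, 3) = 3
F (MIN): min(-12, -11, -13) = -13
G (MIN): min(-16, -14) = -16
H (MIN): min(-3, 17, 12, -19) = -19
B (MAX): max(-13, -16, -19) = -13
J (MIN): min(-6, 19, 9) = -6
K (MIN): min(18, -1) = -1
C (MAX): max(-6, -1) = -1
R0 (MIN): min(3, -13, -1) = -13
MIN at R0 wants the lowest of {A=3, B=-13, C=-1}, so chooses B.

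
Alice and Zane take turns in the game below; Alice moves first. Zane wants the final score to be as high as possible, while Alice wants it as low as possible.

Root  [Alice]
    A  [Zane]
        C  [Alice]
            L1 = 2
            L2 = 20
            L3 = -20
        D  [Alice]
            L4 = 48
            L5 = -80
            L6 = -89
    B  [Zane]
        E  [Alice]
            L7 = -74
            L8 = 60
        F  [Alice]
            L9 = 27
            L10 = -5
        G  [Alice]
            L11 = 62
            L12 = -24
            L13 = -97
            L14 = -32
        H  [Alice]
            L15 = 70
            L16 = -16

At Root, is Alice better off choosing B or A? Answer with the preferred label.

E (Alice): min(-74, 60) = -74
F (Alice): min(27, -5) = -5
G (Alice): min(62, -24, -97, -32) = -97
H (Alice): min(70, -16) = -16
B (Zane): max(-74, -5, -97, -16) = -5
C (Alice): min(2, 20, -20) = -20
D (Alice): min(48, -80, -89) = -89
A (Zane): max(-20, -89) = -20
Alice prefers the lower value; B=-5, A=-20. A is better since -20 < -5.

A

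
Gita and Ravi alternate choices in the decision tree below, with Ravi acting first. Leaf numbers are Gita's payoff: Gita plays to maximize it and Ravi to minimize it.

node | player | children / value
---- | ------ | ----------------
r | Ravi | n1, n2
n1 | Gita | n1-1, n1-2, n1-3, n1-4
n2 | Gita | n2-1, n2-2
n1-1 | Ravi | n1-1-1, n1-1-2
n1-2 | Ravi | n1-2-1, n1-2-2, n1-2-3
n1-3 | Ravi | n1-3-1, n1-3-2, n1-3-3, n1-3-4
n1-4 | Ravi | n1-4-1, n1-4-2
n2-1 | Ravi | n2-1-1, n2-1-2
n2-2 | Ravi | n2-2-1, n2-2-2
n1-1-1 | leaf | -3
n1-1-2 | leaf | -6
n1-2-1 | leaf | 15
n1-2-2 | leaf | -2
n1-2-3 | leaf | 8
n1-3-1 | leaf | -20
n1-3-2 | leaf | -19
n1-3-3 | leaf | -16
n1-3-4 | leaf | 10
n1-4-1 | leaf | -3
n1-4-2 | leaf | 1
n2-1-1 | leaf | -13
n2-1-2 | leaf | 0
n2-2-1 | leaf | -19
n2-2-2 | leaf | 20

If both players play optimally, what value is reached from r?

-13

n1-1 (Ravi): min(-3, -6) = -6
n1-2 (Ravi): min(15, -2, 8) = -2
n1-3 (Ravi): min(-20, -19, -16, 10) = -20
n1-4 (Ravi): min(-3, 1) = -3
n1 (Gita): max(-6, -2, -20, -3) = -2
n2-1 (Ravi): min(-13, 0) = -13
n2-2 (Ravi): min(-19, 20) = -19
n2 (Gita): max(-13, -19) = -13
r (Ravi): min(-2, -13) = -13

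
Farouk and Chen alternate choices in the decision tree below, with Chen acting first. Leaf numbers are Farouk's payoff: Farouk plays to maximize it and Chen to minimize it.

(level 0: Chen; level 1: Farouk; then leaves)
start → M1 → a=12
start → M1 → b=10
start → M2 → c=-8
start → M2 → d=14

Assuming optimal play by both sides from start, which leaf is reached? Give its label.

M1 (Farouk): max(12, 10) = 12
M2 (Farouk): max(-8, 14) = 14
start (Chen): min(12, 14) = 12
At start, Chen picks M1 (lowest: 12).
At M1, Farouk picks a (highest: 12).
Terminal value 12.

a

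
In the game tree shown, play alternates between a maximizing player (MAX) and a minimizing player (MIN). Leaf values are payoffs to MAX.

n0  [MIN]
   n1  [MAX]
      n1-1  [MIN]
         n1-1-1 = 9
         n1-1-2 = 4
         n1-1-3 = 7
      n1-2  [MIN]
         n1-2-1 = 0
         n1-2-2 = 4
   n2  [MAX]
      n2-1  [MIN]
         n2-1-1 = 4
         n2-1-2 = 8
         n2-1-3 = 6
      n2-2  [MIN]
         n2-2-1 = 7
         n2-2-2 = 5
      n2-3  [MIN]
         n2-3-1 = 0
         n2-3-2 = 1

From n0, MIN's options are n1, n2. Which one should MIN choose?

n1

n1-1 (MIN): min(9, 4, 7) = 4
n1-2 (MIN): min(0, 4) = 0
n1 (MAX): max(4, 0) = 4
n2-1 (MIN): min(4, 8, 6) = 4
n2-2 (MIN): min(7, 5) = 5
n2-3 (MIN): min(0, 1) = 0
n2 (MAX): max(4, 5, 0) = 5
n0 (MIN): min(4, 5) = 4
MIN at n0 wants the lowest of {n1=4, n2=5}, so chooses n1.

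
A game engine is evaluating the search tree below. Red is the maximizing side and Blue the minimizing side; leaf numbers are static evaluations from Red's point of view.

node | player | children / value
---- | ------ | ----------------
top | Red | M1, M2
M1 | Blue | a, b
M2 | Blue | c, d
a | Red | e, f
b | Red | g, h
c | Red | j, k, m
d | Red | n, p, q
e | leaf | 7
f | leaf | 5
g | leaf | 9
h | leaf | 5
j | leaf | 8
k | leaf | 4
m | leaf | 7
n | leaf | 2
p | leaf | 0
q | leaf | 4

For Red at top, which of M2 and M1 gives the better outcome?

M1

c (Red): max(8, 4, 7) = 8
d (Red): max(2, 0, 4) = 4
M2 (Blue): min(8, 4) = 4
a (Red): max(7, 5) = 7
b (Red): max(9, 5) = 9
M1 (Blue): min(7, 9) = 7
Red prefers the higher value; M2=4, M1=7. M1 is better since 7 > 4.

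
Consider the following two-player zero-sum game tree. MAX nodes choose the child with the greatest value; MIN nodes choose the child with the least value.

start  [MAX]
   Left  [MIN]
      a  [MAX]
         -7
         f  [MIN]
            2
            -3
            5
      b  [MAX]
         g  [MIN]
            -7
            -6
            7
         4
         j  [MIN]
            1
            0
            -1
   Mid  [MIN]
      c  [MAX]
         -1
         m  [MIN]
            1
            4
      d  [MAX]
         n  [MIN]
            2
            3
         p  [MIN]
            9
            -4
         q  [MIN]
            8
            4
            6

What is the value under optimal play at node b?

g (MIN): min(-7, -6, 7) = -7
j (MIN): min(1, 0, -1) = -1
b (MAX): max(-7, 4, -1) = 4

4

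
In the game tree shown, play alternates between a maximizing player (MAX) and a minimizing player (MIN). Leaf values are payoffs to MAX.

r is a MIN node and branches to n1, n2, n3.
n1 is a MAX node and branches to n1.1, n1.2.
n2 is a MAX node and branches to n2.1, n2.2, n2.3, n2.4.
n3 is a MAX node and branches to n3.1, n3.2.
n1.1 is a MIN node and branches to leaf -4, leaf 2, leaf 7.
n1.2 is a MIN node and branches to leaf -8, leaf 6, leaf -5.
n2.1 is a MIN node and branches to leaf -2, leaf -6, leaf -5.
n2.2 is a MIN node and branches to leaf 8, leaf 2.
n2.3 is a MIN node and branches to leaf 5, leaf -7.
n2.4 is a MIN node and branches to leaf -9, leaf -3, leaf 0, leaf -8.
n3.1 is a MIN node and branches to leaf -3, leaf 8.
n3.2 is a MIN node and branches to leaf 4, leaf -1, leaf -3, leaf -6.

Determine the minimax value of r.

-4

n1.1 (MIN): min(-4, 2, 7) = -4
n1.2 (MIN): min(-8, 6, -5) = -8
n1 (MAX): max(-4, -8) = -4
n2.1 (MIN): min(-2, -6, -5) = -6
n2.2 (MIN): min(8, 2) = 2
n2.3 (MIN): min(5, -7) = -7
n2.4 (MIN): min(-9, -3, 0, -8) = -9
n2 (MAX): max(-6, 2, -7, -9) = 2
n3.1 (MIN): min(-3, 8) = -3
n3.2 (MIN): min(4, -1, -3, -6) = -6
n3 (MAX): max(-3, -6) = -3
r (MIN): min(-4, 2, -3) = -4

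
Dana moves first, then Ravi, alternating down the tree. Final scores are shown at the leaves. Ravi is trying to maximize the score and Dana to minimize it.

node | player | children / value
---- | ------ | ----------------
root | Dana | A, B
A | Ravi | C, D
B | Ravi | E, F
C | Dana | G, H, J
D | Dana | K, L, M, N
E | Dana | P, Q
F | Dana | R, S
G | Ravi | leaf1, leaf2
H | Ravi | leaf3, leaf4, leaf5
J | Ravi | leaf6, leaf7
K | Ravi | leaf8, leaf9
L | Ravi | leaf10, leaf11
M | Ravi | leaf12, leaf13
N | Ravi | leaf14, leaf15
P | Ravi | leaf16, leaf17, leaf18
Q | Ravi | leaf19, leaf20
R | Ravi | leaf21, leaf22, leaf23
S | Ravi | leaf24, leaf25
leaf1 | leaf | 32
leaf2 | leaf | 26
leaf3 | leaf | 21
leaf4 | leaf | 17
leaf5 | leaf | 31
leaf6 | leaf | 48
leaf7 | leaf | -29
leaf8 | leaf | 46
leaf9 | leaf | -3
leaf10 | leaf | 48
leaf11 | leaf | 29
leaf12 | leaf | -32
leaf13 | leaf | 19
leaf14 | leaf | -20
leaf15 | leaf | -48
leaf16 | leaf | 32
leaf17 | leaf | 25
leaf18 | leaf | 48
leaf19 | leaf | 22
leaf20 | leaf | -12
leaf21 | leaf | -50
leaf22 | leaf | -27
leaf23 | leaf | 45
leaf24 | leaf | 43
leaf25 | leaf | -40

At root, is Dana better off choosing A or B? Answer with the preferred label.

A

G (Ravi): max(32, 26) = 32
H (Ravi): max(21, 17, 31) = 31
J (Ravi): max(48, -29) = 48
C (Dana): min(32, 31, 48) = 31
K (Ravi): max(46, -3) = 46
L (Ravi): max(48, 29) = 48
M (Ravi): max(-32, 19) = 19
N (Ravi): max(-20, -48) = -20
D (Dana): min(46, 48, 19, -20) = -20
A (Ravi): max(31, -20) = 31
P (Ravi): max(32, 25, 48) = 48
Q (Ravi): max(22, -12) = 22
E (Dana): min(48, 22) = 22
R (Ravi): max(-50, -27, 45) = 45
S (Ravi): max(43, -40) = 43
F (Dana): min(45, 43) = 43
B (Ravi): max(22, 43) = 43
Dana prefers the lower value; A=31, B=43. A is better since 31 < 43.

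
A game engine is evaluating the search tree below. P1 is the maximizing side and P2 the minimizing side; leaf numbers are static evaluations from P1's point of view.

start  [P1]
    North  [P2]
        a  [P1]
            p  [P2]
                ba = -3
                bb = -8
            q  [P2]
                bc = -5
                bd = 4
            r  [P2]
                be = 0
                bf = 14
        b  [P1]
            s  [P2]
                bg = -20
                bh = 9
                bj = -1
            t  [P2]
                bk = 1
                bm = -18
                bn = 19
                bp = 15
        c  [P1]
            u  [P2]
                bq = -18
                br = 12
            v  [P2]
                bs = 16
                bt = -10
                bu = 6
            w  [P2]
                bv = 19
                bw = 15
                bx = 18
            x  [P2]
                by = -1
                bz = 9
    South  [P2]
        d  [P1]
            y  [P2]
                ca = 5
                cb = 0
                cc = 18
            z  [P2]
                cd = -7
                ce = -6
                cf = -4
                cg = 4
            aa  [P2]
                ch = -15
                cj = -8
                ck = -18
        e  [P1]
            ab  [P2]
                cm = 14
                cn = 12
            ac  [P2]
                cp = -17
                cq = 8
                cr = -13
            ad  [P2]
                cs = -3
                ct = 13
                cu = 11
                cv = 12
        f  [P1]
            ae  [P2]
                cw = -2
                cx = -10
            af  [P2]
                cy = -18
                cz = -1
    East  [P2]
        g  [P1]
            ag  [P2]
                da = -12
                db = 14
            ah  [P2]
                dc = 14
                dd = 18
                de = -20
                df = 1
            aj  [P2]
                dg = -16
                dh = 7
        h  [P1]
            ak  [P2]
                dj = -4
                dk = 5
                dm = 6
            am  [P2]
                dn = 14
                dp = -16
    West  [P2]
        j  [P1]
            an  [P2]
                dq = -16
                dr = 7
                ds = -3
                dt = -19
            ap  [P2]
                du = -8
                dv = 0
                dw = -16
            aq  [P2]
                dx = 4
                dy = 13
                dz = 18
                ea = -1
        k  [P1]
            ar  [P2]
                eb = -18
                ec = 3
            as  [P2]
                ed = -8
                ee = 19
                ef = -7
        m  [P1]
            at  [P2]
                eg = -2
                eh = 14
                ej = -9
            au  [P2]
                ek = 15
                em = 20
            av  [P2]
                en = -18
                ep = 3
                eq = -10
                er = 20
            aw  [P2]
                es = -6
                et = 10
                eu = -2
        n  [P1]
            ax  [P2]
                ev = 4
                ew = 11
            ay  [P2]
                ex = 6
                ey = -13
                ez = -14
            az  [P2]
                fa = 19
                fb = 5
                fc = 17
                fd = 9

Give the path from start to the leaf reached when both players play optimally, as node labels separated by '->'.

p (P2): min(-3, -8) = -8
q (P2): min(-5, 4) = -5
r (P2): min(0, 14) = 0
a (P1): max(-8, -5, 0) = 0
s (P2): min(-20, 9, -1) = -20
t (P2): min(1, -18, 19, 15) = -18
b (P1): max(-20, -18) = -18
u (P2): min(-18, 12) = -18
v (P2): min(16, -10, 6) = -10
w (P2): min(19, 15, 18) = 15
x (P2): min(-1, 9) = -1
c (P1): max(-18, -10, 15, -1) = 15
North (P2): min(0, -18, 15) = -18
y (P2): min(5, 0, 18) = 0
z (P2): min(-7, -6, -4, 4) = -7
aa (P2): min(-15, -8, -18) = -18
d (P1): max(0, -7, -18) = 0
ab (P2): min(14, 12) = 12
ac (P2): min(-17, 8, -13) = -17
ad (P2): min(-3, 13, 11, 12) = -3
e (P1): max(12, -17, -3) = 12
ae (P2): min(-2, -10) = -10
af (P2): min(-18, -1) = -18
f (P1): max(-10, -18) = -10
South (P2): min(0, 12, -10) = -10
ag (P2): min(-12, 14) = -12
ah (P2): min(14, 18, -20, 1) = -20
aj (P2): min(-16, 7) = -16
g (P1): max(-12, -20, -16) = -12
ak (P2): min(-4, 5, 6) = -4
am (P2): min(14, -16) = -16
h (P1): max(-4, -16) = -4
East (P2): min(-12, -4) = -12
an (P2): min(-16, 7, -3, -19) = -19
ap (P2): min(-8, 0, -16) = -16
aq (P2): min(4, 13, 18, -1) = -1
j (P1): max(-19, -16, -1) = -1
ar (P2): min(-18, 3) = -18
as (P2): min(-8, 19, -7) = -8
k (P1): max(-18, -8) = -8
at (P2): min(-2, 14, -9) = -9
au (P2): min(15, 20) = 15
av (P2): min(-18, 3, -10, 20) = -18
aw (P2): min(-6, 10, -2) = -6
m (P1): max(-9, 15, -18, -6) = 15
ax (P2): min(4, 11) = 4
ay (P2): min(6, -13, -14) = -14
az (P2): min(19, 5, 17, 9) = 5
n (P1): max(4, -14, 5) = 5
West (P2): min(-1, -8, 15, 5) = -8
start (P1): max(-18, -10, -12, -8) = -8
At start, P1 picks West (highest: -8).
At West, P2 picks k (lowest: -8).
At k, P1 picks as (highest: -8).
At as, P2 picks ed (lowest: -8).
Terminal value -8.

start -> West -> k -> as -> ed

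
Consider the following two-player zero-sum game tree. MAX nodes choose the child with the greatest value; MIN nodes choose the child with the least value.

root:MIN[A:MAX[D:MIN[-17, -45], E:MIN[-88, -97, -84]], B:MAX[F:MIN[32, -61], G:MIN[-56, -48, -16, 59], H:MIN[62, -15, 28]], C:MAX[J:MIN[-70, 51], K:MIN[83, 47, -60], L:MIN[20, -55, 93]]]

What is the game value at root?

D (MIN): min(-17, -45) = -45
E (MIN): min(-88, -97, -84) = -97
A (MAX): max(-45, -97) = -45
F (MIN): min(32, -61) = -61
G (MIN): min(-56, -48, -16, 59) = -56
H (MIN): min(62, -15, 28) = -15
B (MAX): max(-61, -56, -15) = -15
J (MIN): min(-70, 51) = -70
K (MIN): min(83, 47, -60) = -60
L (MIN): min(20, -55, 93) = -55
C (MAX): max(-70, -60, -55) = -55
root (MIN): min(-45, -15, -55) = -55

-55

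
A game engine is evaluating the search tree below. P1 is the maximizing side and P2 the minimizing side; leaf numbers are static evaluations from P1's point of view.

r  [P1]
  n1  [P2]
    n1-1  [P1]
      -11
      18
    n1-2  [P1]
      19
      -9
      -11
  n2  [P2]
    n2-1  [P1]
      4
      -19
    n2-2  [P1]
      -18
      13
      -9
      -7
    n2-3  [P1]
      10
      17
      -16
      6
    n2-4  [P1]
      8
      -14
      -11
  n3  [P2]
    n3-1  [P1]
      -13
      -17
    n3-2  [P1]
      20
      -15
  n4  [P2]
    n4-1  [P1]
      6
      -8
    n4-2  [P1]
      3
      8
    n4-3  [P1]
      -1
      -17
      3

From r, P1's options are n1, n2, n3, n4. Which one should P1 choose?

n1-1 (P1): max(-11, 18) = 18
n1-2 (P1): max(19, -9, -11) = 19
n1 (P2): min(18, 19) = 18
n2-1 (P1): max(4, -19) = 4
n2-2 (P1): max(-18, 13, -9, -7) = 13
n2-3 (P1): max(10, 17, -16, 6) = 17
n2-4 (P1): max(8, -14, -11) = 8
n2 (P2): min(4, 13, 17, 8) = 4
n3-1 (P1): max(-13, -17) = -13
n3-2 (P1): max(20, -15) = 20
n3 (P2): min(-13, 20) = -13
n4-1 (P1): max(6, -8) = 6
n4-2 (P1): max(3, 8) = 8
n4-3 (P1): max(-1, -17, 3) = 3
n4 (P2): min(6, 8, 3) = 3
r (P1): max(18, 4, -13, 3) = 18
P1 at r wants the highest of {n1=18, n2=4, n3=-13, n4=3}, so chooses n1.

n1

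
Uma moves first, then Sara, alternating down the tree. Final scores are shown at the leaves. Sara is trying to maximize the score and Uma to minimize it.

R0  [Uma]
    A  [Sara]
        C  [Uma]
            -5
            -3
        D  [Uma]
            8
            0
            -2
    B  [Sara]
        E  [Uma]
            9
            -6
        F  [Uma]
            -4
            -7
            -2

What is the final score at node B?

E (Uma): min(9, -6) = -6
F (Uma): min(-4, -7, -2) = -7
B (Sara): max(-6, -7) = -6

-6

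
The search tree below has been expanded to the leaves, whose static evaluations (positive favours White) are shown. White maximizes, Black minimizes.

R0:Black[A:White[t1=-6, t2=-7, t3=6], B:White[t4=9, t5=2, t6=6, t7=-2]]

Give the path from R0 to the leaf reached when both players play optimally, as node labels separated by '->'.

R0 -> A -> t3

A (White): max(-6, -7, 6) = 6
B (White): max(9, 2, 6, -2) = 9
R0 (Black): min(6, 9) = 6
At R0, Black picks A (lowest: 6).
At A, White picks t3 (highest: 6).
Terminal value 6.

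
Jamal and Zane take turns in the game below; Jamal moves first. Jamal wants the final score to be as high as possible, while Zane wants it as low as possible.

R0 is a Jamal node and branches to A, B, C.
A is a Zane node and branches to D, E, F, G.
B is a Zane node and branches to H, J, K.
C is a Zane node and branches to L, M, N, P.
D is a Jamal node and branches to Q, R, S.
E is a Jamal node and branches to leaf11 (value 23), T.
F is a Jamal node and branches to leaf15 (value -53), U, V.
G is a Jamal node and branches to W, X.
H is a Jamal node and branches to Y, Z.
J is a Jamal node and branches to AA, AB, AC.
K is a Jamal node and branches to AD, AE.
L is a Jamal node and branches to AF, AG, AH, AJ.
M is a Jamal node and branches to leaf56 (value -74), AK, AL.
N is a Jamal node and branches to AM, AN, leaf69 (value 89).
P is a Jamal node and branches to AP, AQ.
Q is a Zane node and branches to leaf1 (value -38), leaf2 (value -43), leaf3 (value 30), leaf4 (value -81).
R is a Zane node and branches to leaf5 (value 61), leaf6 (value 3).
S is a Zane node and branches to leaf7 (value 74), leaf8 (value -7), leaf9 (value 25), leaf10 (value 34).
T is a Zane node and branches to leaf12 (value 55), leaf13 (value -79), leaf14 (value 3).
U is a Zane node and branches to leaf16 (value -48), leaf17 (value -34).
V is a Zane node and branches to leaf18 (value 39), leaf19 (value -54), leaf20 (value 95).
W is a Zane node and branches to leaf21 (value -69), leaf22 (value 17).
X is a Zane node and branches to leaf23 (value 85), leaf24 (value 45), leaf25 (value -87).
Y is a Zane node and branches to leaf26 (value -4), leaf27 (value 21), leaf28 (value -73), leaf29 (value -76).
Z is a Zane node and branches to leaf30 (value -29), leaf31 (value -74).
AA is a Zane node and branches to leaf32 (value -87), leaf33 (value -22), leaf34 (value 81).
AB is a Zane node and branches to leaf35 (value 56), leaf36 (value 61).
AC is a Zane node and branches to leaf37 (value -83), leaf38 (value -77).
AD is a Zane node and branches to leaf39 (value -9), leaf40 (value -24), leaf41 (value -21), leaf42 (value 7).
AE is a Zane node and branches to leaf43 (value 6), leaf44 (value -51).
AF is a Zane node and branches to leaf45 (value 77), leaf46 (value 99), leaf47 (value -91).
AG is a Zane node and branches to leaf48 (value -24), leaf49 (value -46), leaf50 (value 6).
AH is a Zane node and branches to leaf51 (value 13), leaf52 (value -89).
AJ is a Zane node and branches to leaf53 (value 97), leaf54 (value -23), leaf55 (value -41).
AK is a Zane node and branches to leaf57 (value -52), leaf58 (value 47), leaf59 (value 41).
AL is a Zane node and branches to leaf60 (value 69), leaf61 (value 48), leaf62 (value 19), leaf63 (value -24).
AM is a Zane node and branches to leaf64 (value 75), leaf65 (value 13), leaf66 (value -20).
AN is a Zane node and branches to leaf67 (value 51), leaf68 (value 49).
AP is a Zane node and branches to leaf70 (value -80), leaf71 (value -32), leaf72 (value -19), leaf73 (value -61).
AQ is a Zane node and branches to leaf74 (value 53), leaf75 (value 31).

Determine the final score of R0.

Q (Zane): min(-38, -43, 30, -81) = -81
R (Zane): min(61, 3) = 3
S (Zane): min(74, -7, 25, 34) = -7
D (Jamal): max(-81, 3, -7) = 3
T (Zane): min(55, -79, 3) = -79
E (Jamal): max(23, -79) = 23
U (Zane): min(-48, -34) = -48
V (Zane): min(39, -54, 95) = -54
F (Jamal): max(-53, -48, -54) = -48
W (Zane): min(-69, 17) = -69
X (Zane): min(85, 45, -87) = -87
G (Jamal): max(-69, -87) = -69
A (Zane): min(3, 23, -48, -69) = -69
Y (Zane): min(-4, 21, -73, -76) = -76
Z (Zane): min(-29, -74) = -74
H (Jamal): max(-76, -74) = -74
AA (Zane): min(-87, -22, 81) = -87
AB (Zane): min(56, 61) = 56
AC (Zane): min(-83, -77) = -83
J (Jamal): max(-87, 56, -83) = 56
AD (Zane): min(-9, -24, -21, 7) = -24
AE (Zane): min(6, -51) = -51
K (Jamal): max(-24, -51) = -24
B (Zane): min(-74, 56, -24) = -74
AF (Zane): min(77, 99, -91) = -91
AG (Zane): min(-24, -46, 6) = -46
AH (Zane): min(13, -89) = -89
AJ (Zane): min(97, -23, -41) = -41
L (Jamal): max(-91, -46, -89, -41) = -41
AK (Zane): min(-52, 47, 41) = -52
AL (Zane): min(69, 48, 19, -24) = -24
M (Jamal): max(-74, -52, -24) = -24
AM (Zane): min(75, 13, -20) = -20
AN (Zane): min(51, 49) = 49
N (Jamal): max(-20, 49, 89) = 89
AP (Zane): min(-80, -32, -19, -61) = -80
AQ (Zane): min(53, 31) = 31
P (Jamal): max(-80, 31) = 31
C (Zane): min(-41, -24, 89, 31) = -41
R0 (Jamal): max(-69, -74, -41) = -41

-41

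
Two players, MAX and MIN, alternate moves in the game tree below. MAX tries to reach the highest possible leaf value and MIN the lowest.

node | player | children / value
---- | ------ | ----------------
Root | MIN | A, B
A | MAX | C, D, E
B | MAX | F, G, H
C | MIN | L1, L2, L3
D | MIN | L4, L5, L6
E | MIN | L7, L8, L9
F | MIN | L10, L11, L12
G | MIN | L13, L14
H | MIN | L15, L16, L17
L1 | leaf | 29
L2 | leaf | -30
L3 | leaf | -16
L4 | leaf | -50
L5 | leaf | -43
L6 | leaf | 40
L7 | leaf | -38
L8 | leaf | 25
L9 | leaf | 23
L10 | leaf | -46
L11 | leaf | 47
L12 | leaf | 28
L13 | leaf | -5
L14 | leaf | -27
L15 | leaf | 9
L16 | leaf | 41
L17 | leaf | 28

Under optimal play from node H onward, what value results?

H (MIN): min(9, 41, 28) = 9

9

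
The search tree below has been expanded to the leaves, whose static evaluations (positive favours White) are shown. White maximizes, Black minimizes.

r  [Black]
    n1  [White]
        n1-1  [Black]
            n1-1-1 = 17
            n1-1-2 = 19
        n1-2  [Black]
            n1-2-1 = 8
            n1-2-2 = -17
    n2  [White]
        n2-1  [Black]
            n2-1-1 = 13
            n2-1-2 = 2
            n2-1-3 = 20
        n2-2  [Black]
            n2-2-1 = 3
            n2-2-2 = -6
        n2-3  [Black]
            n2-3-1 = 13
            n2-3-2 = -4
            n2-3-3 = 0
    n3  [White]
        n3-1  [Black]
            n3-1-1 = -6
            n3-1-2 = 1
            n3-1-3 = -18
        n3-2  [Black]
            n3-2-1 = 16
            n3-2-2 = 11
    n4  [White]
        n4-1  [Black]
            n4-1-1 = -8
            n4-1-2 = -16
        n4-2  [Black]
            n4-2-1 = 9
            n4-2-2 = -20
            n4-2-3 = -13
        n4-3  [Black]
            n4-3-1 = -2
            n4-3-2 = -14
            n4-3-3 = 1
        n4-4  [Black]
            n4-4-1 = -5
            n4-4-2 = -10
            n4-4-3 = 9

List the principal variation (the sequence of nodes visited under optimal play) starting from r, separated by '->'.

r -> n4 -> n4-4 -> n4-4-2

n1-1 (Black): min(17, 19) = 17
n1-2 (Black): min(8, -17) = -17
n1 (White): max(17, -17) = 17
n2-1 (Black): min(13, 2, 20) = 2
n2-2 (Black): min(3, -6) = -6
n2-3 (Black): min(13, -4, 0) = -4
n2 (White): max(2, -6, -4) = 2
n3-1 (Black): min(-6, 1, -18) = -18
n3-2 (Black): min(16, 11) = 11
n3 (White): max(-18, 11) = 11
n4-1 (Black): min(-8, -16) = -16
n4-2 (Black): min(9, -20, -13) = -20
n4-3 (Black): min(-2, -14, 1) = -14
n4-4 (Black): min(-5, -10, 9) = -10
n4 (White): max(-16, -20, -14, -10) = -10
r (Black): min(17, 2, 11, -10) = -10
At r, Black picks n4 (lowest: -10).
At n4, White picks n4-4 (highest: -10).
At n4-4, Black picks n4-4-2 (lowest: -10).
Terminal value -10.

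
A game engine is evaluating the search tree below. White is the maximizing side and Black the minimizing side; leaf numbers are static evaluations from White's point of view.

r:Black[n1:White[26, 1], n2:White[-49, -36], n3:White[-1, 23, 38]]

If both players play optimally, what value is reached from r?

-36

n1 (White): max(26, 1) = 26
n2 (White): max(-49, -36) = -36
n3 (White): max(-1, 23, 38) = 38
r (Black): min(26, -36, 38) = -36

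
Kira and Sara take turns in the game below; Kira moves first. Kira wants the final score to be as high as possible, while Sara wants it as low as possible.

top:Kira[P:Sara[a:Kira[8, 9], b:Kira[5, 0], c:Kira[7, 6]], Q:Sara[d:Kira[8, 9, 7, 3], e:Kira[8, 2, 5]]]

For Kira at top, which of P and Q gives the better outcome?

a (Kira): max(8, 9) = 9
b (Kira): max(5, 0) = 5
c (Kira): max(7, 6) = 7
P (Sara): min(9, 5, 7) = 5
d (Kira): max(8, 9, 7, 3) = 9
e (Kira): max(8, 2, 5) = 8
Q (Sara): min(9, 8) = 8
Kira prefers the higher value; P=5, Q=8. Q is better since 8 > 5.

Q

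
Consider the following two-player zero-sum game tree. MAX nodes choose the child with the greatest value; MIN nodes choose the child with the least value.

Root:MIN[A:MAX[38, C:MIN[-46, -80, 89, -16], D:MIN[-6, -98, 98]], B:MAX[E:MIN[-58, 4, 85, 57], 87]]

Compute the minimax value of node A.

C (MIN): min(-46, -80, 89, -16) = -80
D (MIN): min(-6, -98, 98) = -98
A (MAX): max(38, -80, -98) = 38

38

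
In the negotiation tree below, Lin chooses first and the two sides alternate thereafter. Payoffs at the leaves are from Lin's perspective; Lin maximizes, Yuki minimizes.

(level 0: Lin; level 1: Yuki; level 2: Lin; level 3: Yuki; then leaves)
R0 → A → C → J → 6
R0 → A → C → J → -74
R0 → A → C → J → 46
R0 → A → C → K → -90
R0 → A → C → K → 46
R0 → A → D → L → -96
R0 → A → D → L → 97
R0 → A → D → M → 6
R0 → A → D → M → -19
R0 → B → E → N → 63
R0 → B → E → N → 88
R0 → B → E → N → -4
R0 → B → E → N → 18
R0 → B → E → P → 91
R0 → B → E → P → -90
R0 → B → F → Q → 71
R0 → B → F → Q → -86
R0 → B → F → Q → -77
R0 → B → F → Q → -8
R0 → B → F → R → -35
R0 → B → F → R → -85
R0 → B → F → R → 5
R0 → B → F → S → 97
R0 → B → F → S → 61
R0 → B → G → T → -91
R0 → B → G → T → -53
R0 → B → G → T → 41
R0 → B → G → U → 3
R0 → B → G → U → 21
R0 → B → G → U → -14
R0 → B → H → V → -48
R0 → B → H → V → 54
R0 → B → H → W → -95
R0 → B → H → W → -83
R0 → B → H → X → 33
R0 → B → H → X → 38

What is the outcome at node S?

61

S (Yuki): min(97, 61) = 61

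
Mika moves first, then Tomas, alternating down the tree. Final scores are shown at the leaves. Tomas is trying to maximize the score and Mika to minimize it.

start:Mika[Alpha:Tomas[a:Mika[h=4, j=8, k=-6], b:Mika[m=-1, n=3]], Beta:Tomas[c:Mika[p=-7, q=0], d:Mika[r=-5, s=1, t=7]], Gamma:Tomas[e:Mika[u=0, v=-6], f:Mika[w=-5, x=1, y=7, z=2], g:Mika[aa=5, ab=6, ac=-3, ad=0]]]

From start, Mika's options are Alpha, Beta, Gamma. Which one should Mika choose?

a (Mika): min(4, 8, -6) = -6
b (Mika): min(-1, 3) = -1
Alpha (Tomas): max(-6, -1) = -1
c (Mika): min(-7, 0) = -7
d (Mika): min(-5, 1, 7) = -5
Beta (Tomas): max(-7, -5) = -5
e (Mika): min(0, -6) = -6
f (Mika): min(-5, 1, 7, 2) = -5
g (Mika): min(5, 6, -3, 0) = -3
Gamma (Tomas): max(-6, -5, -3) = -3
start (Mika): min(-1, -5, -3) = -5
Mika at start wants the lowest of {Alpha=-1, Beta=-5, Gamma=-3}, so chooses Beta.

Beta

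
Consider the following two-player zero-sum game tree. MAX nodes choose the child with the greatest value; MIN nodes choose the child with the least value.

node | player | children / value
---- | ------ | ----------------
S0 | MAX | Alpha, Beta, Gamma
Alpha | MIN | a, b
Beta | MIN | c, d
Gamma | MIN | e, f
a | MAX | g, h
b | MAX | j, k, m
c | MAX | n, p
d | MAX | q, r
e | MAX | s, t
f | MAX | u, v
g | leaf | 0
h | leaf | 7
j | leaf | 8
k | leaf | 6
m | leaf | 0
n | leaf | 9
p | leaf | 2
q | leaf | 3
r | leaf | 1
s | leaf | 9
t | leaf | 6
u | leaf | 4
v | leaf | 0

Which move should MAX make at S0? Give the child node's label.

Alpha

a (MAX): max(0, 7) = 7
b (MAX): max(8, 6, 0) = 8
Alpha (MIN): min(7, 8) = 7
c (MAX): max(9, 2) = 9
d (MAX): max(3, 1) = 3
Beta (MIN): min(9, 3) = 3
e (MAX): max(9, 6) = 9
f (MAX): max(4, 0) = 4
Gamma (MIN): min(9, 4) = 4
S0 (MAX): max(7, 3, 4) = 7
MAX at S0 wants the highest of {Alpha=7, Beta=3, Gamma=4}, so chooses Alpha.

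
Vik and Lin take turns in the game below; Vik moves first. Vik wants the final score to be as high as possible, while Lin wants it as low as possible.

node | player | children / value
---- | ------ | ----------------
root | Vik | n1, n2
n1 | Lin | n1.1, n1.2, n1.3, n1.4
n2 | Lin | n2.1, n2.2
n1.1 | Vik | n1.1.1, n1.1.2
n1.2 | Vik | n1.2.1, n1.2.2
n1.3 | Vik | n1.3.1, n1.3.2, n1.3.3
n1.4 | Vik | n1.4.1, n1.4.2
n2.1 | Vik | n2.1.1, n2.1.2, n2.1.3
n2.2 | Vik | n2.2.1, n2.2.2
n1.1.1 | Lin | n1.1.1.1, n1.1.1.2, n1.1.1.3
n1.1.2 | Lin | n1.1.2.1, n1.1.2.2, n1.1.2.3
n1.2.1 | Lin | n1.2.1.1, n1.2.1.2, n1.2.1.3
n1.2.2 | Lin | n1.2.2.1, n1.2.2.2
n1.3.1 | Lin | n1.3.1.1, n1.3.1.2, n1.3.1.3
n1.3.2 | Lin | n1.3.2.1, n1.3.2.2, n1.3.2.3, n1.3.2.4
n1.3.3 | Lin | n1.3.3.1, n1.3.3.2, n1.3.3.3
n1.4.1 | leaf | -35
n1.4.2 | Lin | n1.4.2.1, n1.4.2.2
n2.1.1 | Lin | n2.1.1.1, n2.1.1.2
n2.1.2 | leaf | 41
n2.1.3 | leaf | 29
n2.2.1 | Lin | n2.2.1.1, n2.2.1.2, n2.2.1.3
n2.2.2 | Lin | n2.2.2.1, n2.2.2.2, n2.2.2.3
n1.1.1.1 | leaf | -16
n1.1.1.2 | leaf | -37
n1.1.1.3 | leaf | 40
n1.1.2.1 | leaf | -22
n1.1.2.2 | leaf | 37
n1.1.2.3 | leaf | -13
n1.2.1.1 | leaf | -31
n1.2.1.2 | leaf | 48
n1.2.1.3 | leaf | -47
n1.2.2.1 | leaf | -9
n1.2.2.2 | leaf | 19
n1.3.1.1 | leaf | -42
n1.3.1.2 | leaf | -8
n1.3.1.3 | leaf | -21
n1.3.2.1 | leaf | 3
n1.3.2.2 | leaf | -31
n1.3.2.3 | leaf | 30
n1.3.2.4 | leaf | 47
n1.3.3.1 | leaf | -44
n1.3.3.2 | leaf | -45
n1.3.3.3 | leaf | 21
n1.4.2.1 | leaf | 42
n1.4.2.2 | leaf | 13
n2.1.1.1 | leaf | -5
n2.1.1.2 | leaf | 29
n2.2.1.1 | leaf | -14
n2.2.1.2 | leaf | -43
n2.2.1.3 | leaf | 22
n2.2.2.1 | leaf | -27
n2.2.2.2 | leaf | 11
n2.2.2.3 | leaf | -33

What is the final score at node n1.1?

-22

n1.1.1 (Lin): min(-16, -37, 40) = -37
n1.1.2 (Lin): min(-22, 37, -13) = -22
n1.1 (Vik): max(-37, -22) = -22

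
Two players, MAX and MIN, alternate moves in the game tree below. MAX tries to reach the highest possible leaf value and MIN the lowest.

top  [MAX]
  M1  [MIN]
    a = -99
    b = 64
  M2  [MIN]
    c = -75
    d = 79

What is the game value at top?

M1 (MIN): min(-99, 64) = -99
M2 (MIN): min(-75, 79) = -75
top (MAX): max(-99, -75) = -75

-75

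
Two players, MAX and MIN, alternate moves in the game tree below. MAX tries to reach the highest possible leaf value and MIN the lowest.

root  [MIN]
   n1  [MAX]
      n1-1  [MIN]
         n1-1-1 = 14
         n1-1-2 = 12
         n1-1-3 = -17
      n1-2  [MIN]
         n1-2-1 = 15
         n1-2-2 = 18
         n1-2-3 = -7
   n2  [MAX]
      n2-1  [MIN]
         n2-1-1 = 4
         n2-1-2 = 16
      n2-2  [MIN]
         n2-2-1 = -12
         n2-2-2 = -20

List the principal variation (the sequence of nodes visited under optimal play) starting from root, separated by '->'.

n1-1 (MIN): min(14, 12, -17) = -17
n1-2 (MIN): min(15, 18, -7) = -7
n1 (MAX): max(-17, -7) = -7
n2-1 (MIN): min(4, 16) = 4
n2-2 (MIN): min(-12, -20) = -20
n2 (MAX): max(4, -20) = 4
root (MIN): min(-7, 4) = -7
At root, MIN picks n1 (lowest: -7).
At n1, MAX picks n1-2 (highest: -7).
At n1-2, MIN picks n1-2-3 (lowest: -7).
Terminal value -7.

root -> n1 -> n1-2 -> n1-2-3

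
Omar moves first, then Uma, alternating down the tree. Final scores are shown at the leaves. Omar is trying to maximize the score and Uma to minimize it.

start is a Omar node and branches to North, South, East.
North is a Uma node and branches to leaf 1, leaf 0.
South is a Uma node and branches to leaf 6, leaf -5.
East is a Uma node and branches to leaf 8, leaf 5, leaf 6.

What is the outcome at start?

North (Uma): min(1, 0) = 0
South (Uma): min(6, -5) = -5
East (Uma): min(8, 5, 6) = 5
start (Omar): max(0, -5, 5) = 5

5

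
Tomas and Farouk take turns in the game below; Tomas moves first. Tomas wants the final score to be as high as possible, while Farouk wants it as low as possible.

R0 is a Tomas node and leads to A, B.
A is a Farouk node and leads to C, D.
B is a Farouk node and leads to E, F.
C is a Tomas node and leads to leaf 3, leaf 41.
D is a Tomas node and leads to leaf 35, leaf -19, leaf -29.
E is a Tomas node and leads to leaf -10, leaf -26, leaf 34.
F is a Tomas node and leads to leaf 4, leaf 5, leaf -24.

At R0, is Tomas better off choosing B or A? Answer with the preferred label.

E (Tomas): max(-10, -26, 34) = 34
F (Tomas): max(4, 5, -24) = 5
B (Farouk): min(34, 5) = 5
C (Tomas): max(3, 41) = 41
D (Tomas): max(35, -19, -29) = 35
A (Farouk): min(41, 35) = 35
Tomas prefers the higher value; B=5, A=35. A is better since 35 > 5.

A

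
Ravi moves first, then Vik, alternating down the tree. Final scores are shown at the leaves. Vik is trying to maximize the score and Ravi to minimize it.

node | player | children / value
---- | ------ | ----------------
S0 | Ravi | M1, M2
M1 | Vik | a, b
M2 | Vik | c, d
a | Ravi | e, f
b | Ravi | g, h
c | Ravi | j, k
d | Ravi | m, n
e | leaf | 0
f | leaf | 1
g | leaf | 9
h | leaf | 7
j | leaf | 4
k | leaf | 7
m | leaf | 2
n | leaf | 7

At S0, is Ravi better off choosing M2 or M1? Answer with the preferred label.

M2

c (Ravi): min(4, 7) = 4
d (Ravi): min(2, 7) = 2
M2 (Vik): max(4, 2) = 4
a (Ravi): min(0, 1) = 0
b (Ravi): min(9, 7) = 7
M1 (Vik): max(0, 7) = 7
Ravi prefers the lower value; M2=4, M1=7. M2 is better since 4 < 7.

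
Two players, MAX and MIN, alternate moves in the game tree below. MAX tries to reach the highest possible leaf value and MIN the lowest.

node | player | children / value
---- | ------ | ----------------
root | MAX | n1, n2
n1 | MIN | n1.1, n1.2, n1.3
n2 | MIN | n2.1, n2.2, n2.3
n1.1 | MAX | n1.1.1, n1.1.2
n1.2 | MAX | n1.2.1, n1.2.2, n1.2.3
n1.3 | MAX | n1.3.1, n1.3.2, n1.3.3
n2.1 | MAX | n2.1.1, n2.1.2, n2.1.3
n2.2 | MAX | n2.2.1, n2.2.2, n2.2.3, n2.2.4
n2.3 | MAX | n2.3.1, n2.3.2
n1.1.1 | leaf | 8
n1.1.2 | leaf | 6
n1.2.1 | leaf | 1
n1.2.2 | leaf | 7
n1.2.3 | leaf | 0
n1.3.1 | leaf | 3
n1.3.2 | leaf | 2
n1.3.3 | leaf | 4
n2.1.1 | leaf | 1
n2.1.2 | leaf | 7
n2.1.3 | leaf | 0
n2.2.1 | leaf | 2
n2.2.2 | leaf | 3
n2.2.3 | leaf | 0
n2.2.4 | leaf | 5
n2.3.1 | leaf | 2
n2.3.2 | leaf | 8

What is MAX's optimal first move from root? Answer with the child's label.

n1.1 (MAX): max(8, 6) = 8
n1.2 (MAX): max(1, 7, 0) = 7
n1.3 (MAX): max(3, 2, 4) = 4
n1 (MIN): min(8, 7, 4) = 4
n2.1 (MAX): max(1, 7, 0) = 7
n2.2 (MAX): max(2, 3, 0, 5) = 5
n2.3 (MAX): max(2, 8) = 8
n2 (MIN): min(7, 5, 8) = 5
root (MAX): max(4, 5) = 5
MAX at root wants the highest of {n1=4, n2=5}, so chooses n2.

n2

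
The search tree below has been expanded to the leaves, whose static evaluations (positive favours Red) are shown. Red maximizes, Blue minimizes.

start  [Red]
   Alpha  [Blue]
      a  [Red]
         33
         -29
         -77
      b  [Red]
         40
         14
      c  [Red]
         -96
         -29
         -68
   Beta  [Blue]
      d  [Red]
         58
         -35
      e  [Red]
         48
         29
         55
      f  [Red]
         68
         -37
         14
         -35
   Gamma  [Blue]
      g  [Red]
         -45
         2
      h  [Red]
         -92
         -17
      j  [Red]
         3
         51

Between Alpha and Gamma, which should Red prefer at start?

Gamma

a (Red): max(33, -29, -77) = 33
b (Red): max(40, 14) = 40
c (Red): max(-96, -29, -68) = -29
Alpha (Blue): min(33, 40, -29) = -29
g (Red): max(-45, 2) = 2
h (Red): max(-92, -17) = -17
j (Red): max(3, 51) = 51
Gamma (Blue): min(2, -17, 51) = -17
Red prefers the higher value; Alpha=-29, Gamma=-17. Gamma is better since -17 > -29.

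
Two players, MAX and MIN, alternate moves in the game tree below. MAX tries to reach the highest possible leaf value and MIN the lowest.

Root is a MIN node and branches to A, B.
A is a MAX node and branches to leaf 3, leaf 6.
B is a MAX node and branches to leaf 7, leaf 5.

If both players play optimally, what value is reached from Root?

A (MAX): max(3, 6) = 6
B (MAX): max(7, 5) = 7
Root (MIN): min(6, 7) = 6

6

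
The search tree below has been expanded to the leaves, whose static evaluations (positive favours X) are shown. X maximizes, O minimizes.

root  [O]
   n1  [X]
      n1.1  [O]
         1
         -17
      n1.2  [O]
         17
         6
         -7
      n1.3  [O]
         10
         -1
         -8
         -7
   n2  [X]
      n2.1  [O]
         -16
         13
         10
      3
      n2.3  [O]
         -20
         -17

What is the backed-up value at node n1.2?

-7

n1.2 (O): min(17, 6, -7) = -7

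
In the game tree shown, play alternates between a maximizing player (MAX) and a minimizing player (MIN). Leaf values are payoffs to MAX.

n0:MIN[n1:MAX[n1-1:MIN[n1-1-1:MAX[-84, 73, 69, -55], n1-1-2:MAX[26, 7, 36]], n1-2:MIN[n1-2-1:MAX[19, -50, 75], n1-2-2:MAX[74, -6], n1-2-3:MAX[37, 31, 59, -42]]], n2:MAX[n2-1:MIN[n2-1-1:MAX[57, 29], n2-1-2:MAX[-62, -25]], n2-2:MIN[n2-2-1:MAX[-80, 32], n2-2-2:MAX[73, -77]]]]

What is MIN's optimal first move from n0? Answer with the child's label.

n1-1-1 (MAX): max(-84, 73, 69, -55) = 73
n1-1-2 (MAX): max(26, 7, 36) = 36
n1-1 (MIN): min(73, 36) = 36
n1-2-1 (MAX): max(19, -50, 75) = 75
n1-2-2 (MAX): max(74, -6) = 74
n1-2-3 (MAX): max(37, 31, 59, -42) = 59
n1-2 (MIN): min(75, 74, 59) = 59
n1 (MAX): max(36, 59) = 59
n2-1-1 (MAX): max(57, 29) = 57
n2-1-2 (MAX): max(-62, -25) = -25
n2-1 (MIN): min(57, -25) = -25
n2-2-1 (MAX): max(-80, 32) = 32
n2-2-2 (MAX): max(73, -77) = 73
n2-2 (MIN): min(32, 73) = 32
n2 (MAX): max(-25, 32) = 32
n0 (MIN): min(59, 32) = 32
MIN at n0 wants the lowest of {n1=59, n2=32}, so chooses n2.

n2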